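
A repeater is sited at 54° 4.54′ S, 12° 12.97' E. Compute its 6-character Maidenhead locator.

Add 180° to longitude and 90° to latitude: 192.2162, 35.9243.
Field: 192.2162/20 → 9 → J, 35.9243/10 → 3 → D; chars JD.
Square: 12.2162/2 → 6, 5.9243/1 → 5; chars 65.
Subsquare: 0.2162/0.0833333 → 2 → c, 0.9243/0.0416667 → 22 → w; chars cw.

JD65cw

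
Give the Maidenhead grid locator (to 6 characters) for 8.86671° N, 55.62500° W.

GJ28eu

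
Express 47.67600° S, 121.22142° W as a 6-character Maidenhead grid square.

Add 180° to longitude and 90° to latitude: 58.7786, 42.3240.
Field: 58.7786/20 → 2 → C, 42.3240/10 → 4 → E; chars CE.
Square: 18.7786/2 → 9, 2.3240/1 → 2; chars 92.
Subsquare: 0.7786/0.0833333 → 9 → j, 0.3240/0.0416667 → 7 → h; chars jh.

CE92jh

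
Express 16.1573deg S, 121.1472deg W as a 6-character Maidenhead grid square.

CH93ku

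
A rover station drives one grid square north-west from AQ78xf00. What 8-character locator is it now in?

Longitude extended square 0; −1 → -1, wraps to 9, carry into subsquare.
Longitude subsquare x = 23; −1 → 22 = w.
Latitude extended square 0; +1 → 1.

AQ78wf91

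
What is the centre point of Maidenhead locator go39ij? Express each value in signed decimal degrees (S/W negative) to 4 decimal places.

Field G=6, O=14: +6·20° lon, +14·10° lat → SW at lon -60°, lat 50°.
Square 3, 9: +3·2° lon, +9·1° lat → SW at lon -54°, lat 59°.
Subsquare i=8, j=9: +8·0.0833333° lon, +9·0.0416667° lat → SW at lon -53.3333°, lat 59.375°.
Cell spans 0.0833333° lon × 0.0416667° lat. Centre is SW corner plus half of each.
latitude 59.3958, longitude -53.2917.

59.3958, -53.2917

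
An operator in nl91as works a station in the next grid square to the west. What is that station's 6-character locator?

NL81xs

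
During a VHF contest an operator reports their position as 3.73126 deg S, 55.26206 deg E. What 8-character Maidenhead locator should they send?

LI76pg14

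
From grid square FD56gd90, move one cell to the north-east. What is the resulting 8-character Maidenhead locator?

Longitude extended square 9; +1 → 10, wraps to 0, carry into subsquare.
Longitude subsquare g = 6; +1 → 7 = h.
Latitude extended square 0; +1 → 1.

FD56hd01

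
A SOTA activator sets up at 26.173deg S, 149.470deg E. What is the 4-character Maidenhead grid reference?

Offset from 180°W / 90°S: lon 329.47°, lat 63.83°.
Field: 329.47/20 → 16 → Q, 63.83/10 → 6 → G; chars QG.
Square: 9.47/2 → 4, 3.83/1 → 3; chars 43.

QG43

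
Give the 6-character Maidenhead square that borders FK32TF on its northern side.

FK32tg

Latitude subsquare f = 5; +1 → 6 = g.
The longitude characters are unchanged.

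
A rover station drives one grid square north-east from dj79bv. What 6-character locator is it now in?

DJ79cw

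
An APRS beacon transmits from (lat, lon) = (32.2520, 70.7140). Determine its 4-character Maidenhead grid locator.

MM52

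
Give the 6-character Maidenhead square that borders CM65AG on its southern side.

CM65af

Latitude subsquare g = 6; −1 → 5 = f.
The longitude characters are unchanged.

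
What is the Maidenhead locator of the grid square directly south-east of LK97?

MK06

Longitude square 9; +1 → 10, wraps to 0, carry into field.
Longitude field L = 11; +1 → 12 = M.
Latitude square 7; −1 → 6.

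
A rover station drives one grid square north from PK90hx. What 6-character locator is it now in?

PK91ha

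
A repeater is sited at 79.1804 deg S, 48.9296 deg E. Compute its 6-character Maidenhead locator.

LB40lt

Add 180° to longitude and 90° to latitude: 228.9296, 10.8196.
Field: lon ⌊228.9296/20⌋ = 11 → L; lat ⌊10.8196/10⌋ = 1 → B.
Square: lon ⌊8.9296/2⌋ = 4; lat ⌊0.8196/1⌋ = 0.
Subsquare: lon ⌊0.9296/0.0833333⌋ = 11 → l; lat ⌊0.8196/0.0416667⌋ = 19 → t.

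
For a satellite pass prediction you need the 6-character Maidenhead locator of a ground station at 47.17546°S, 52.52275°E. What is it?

LE62gt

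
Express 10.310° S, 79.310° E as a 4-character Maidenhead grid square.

MH99

Add 180° to longitude and 90° to latitude: 259.31, 79.69.
Field: 259.31/20 → 12 → M, 79.69/10 → 7 → H; chars MH.
Square: 19.31/2 → 9, 9.69/1 → 9; chars 99.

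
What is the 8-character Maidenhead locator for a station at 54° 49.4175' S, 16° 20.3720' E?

JD85ee02

Offset from 180°W / 90°S: lon 196.33953°, lat 35.17638°.
Field: 196.33953/20 → 9 → J, 35.17638/10 → 3 → D; chars JD.
Square: 16.33953/2 → 8, 5.17638/1 → 5; chars 85.
Subsquare: 0.33953/0.0833333 → 4 → e, 0.17638/0.0416667 → 4 → e; chars ee.
Extended square: 0.00620/0.00833333 → 0, 0.00971/0.00416667 → 2; chars 02.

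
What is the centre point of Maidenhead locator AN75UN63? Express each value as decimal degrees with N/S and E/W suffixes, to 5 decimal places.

45.55625° N, 164.27917° W

Field A=0, N=13: +0·20° lon, +13·10° lat → SW at lon -180°, lat 40°.
Square 7, 5: +7·2° lon, +5·1° lat → SW at lon -166°, lat 45°.
Subsquare u=20, n=13: +20·0.0833333° lon, +13·0.0416667° lat → SW at lon -164.333°, lat 45.5417°.
Extended square 6, 3: +6·0.00833333° lon, +3·0.00416667° lat → SW at lon -164.283°, lat 45.5542°.
Cell spans 0.00833333° lon × 0.00416667° lat. Centre is SW corner plus half of each.
latitude 45.55625° N, longitude 164.27917° W.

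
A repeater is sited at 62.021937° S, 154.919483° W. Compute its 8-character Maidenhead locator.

BC27mx94

Shift to the Maidenhead origin (180°W, 90°S): lon 25.08052, lat 27.97806.
Field: 25.08052/20 → 1 → B, 27.97806/10 → 2 → C; chars BC.
Square: 5.08052/2 → 2, 7.97806/1 → 7; chars 27.
Subsquare: 1.08052/0.0833333 → 12 → m, 0.97806/0.0416667 → 23 → x; chars mx.
Extended square: 0.08052/0.00833333 → 9, 0.01973/0.00416667 → 4; chars 94.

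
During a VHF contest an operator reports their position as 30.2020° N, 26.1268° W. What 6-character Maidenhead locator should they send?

HM60we

Add 180° to longitude and 90° to latitude: 153.8732, 120.2020.
Field (20°×10°, letters A–R): lon ⌊153.8732/20⌋ = 7 → H; lat ⌊120.2020/10⌋ = 12 → M.
Square (2°×1°, digits 0–9): lon ⌊13.8732/2⌋ = 6; lat ⌊0.2020/1⌋ = 0.
Subsquare (5′×2.5′, letters a–x): lon ⌊1.8732/0.0833333⌋ = 22 → w; lat ⌊0.2020/0.0416667⌋ = 4 → e.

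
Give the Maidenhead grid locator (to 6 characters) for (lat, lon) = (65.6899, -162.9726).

AP85mq

Add 180° to longitude and 90° to latitude: 17.0274, 155.6899.
Field: 17.0274/20 → 0 → A, 155.6899/10 → 15 → P; chars AP.
Square: 17.0274/2 → 8, 5.6899/1 → 5; chars 85.
Subsquare: 1.0274/0.0833333 → 12 → m, 0.6899/0.0416667 → 16 → q; chars mq.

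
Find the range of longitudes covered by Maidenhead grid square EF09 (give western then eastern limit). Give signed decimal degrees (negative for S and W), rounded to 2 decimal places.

-100.00, -98.00

Field E=4, F=5: +4·20° lon, +5·10° lat → SW at lon -100°, lat -40°.
Square 0, 9: +0·2° lon, +9·1° lat → SW at lon -100°, lat -31°.
Cell spans 2° lon × 1° lat.
west -100.00, east -98.00.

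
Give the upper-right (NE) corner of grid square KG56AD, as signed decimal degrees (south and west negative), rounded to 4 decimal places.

Field K=10, G=6: +10·20° lon, +6·10° lat → SW at lon 20°, lat -30°.
Square 5, 6: +5·2° lon, +6·1° lat → SW at lon 30°, lat -24°.
Subsquare a=0, d=3: +0·0.0833333° lon, +3·0.0416667° lat → SW at lon 30°, lat -23.875°.
Cell spans 0.0833333° lon × 0.0416667° lat. NE corner is SW corner plus one full cell.
latitude -23.8333, longitude 30.0833.

-23.8333, 30.0833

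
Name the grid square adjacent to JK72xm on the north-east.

JK82an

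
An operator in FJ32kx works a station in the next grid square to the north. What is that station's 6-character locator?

Latitude subsquare x = 23; +1 → 24, wraps to 0 = a, carry into square.
Latitude square 2; +1 → 3.
The longitude characters are unchanged.

FJ33ka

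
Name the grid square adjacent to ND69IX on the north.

Latitude subsquare x = 23; +1 → 24, wraps to 0 = a, carry into square.
Latitude square 9; +1 → 10, wraps to 0, carry into field.
Latitude field D = 3; +1 → 4 = E.
The longitude characters are unchanged.

NE60ia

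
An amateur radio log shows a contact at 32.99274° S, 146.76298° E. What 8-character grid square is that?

QF37ja11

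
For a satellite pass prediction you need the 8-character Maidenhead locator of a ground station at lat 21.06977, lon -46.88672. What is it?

Add 180° to longitude and 90° to latitude: 133.11328, 111.06977.
Field: lon ⌊133.11328/20⌋ = 6 → G; lat ⌊111.06977/10⌋ = 11 → L.
Square: lon ⌊13.11328/2⌋ = 6; lat ⌊1.06977/1⌋ = 1.
Subsquare: lon ⌊1.11328/0.0833333⌋ = 13 → n; lat ⌊0.06977/0.0416667⌋ = 1 → b.
Extended square: lon ⌊0.02995/0.00833333⌋ = 3; lat ⌊0.02810/0.00416667⌋ = 6.

GL61nb36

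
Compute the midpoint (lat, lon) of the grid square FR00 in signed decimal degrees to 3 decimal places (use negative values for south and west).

Field F=5, R=17: +5·20° lon, +17·10° lat → SW at lon -80°, lat 80°.
Square 0, 0: +0·2° lon, +0·1° lat → SW at lon -80°, lat 80°.
Cell spans 2° lon × 1° lat. Centre is SW corner plus half of each.
latitude 80.500, longitude -79.000.

80.500, -79.000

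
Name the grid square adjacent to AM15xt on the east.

AM25at

Longitude subsquare x = 23; +1 → 24, wraps to 0 = a, carry into square.
Longitude square 1; +1 → 2.
The latitude characters are unchanged.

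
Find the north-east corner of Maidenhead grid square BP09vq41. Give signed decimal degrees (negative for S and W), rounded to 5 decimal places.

69.67500, -158.20833

Field B=1, P=15: +1·20° lon, +15·10° lat → SW at lon -160°, lat 60°.
Square 0, 9: +0·2° lon, +9·1° lat → SW at lon -160°, lat 69°.
Subsquare v=21, q=16: +21·0.0833333° lon, +16·0.0416667° lat → SW at lon -158.25°, lat 69.6667°.
Extended square 4, 1: +4·0.00833333° lon, +1·0.00416667° lat → SW at lon -158.217°, lat 69.6708°.
Cell spans 0.00833333° lon × 0.00416667° lat. NE corner is SW corner plus one full cell.
latitude 69.67500, longitude -158.20833.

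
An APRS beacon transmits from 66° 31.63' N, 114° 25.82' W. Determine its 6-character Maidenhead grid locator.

DP26sm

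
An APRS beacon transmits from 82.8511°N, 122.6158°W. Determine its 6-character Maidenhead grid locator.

Add 180° to longitude and 90° to latitude: 57.3842, 172.8511.
Field: lon ⌊57.3842/20⌋ = 2 → C; lat ⌊172.8511/10⌋ = 17 → R.
Square: lon ⌊17.3842/2⌋ = 8; lat ⌊2.8511/1⌋ = 2.
Subsquare: lon ⌊1.3842/0.0833333⌋ = 16 → q; lat ⌊0.8511/0.0416667⌋ = 20 → u.

CR82qu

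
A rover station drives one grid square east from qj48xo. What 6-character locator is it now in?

Longitude subsquare x = 23; +1 → 24, wraps to 0 = a, carry into square.
Longitude square 4; +1 → 5.
The latitude characters are unchanged.

QJ58ao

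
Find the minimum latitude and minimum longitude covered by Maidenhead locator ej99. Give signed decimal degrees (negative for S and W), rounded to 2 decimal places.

9.00, -82.00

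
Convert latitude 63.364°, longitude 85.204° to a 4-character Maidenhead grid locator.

Shift to the Maidenhead origin (180°W, 90°S): lon 265.20, lat 153.36.
Field: 265.20/20 → 13 → N, 153.36/10 → 15 → P; chars NP.
Square: 5.20/2 → 2, 3.36/1 → 3; chars 23.

NP23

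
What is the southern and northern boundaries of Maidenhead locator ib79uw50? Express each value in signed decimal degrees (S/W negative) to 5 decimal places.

-70.08333, -70.07917

Field I=8, B=1: +8·20° lon, +1·10° lat → SW at lon -20°, lat -80°.
Square 7, 9: +7·2° lon, +9·1° lat → SW at lon -6°, lat -71°.
Subsquare u=20, w=22: +20·0.0833333° lon, +22·0.0416667° lat → SW at lon -4.33333°, lat -70.0833°.
Extended square 5, 0: +5·0.00833333° lon, +0·0.00416667° lat → SW at lon -4.29167°, lat -70.0833°.
Cell spans 0.00833333° lon × 0.00416667° lat.
south -70.08333, north -70.07917.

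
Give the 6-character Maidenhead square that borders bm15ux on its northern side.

Latitude subsquare x = 23; +1 → 24, wraps to 0 = a, carry into square.
Latitude square 5; +1 → 6.
The longitude characters are unchanged.

BM16ua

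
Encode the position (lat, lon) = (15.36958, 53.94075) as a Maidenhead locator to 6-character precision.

Shift to the Maidenhead origin (180°W, 90°S): lon 233.9408, lat 105.3696.
Field: 233.9408/20 → 11 → L, 105.3696/10 → 10 → K; chars LK.
Square: 13.9408/2 → 6, 5.3696/1 → 5; chars 65.
Subsquare: 1.9408/0.0833333 → 23 → x, 0.3696/0.0416667 → 8 → i; chars xi.

LK65xi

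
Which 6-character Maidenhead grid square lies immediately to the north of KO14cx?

KO15ca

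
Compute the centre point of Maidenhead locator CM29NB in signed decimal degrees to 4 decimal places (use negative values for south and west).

39.0625, -134.8750

Field C=2, M=12: +2·20° lon, +12·10° lat → SW at lon -140°, lat 30°.
Square 2, 9: +2·2° lon, +9·1° lat → SW at lon -136°, lat 39°.
Subsquare n=13, b=1: +13·0.0833333° lon, +1·0.0416667° lat → SW at lon -134.917°, lat 39.0417°.
Cell spans 0.0833333° lon × 0.0416667° lat. Centre is SW corner plus half of each.
latitude 39.0625, longitude -134.8750.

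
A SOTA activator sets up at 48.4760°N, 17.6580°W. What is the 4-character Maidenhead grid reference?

Offset from 180°W / 90°S: lon 162.34°, lat 138.48°.
Field: 162.34/20 → 8 → I, 138.48/10 → 13 → N; chars IN.
Square: 2.34/2 → 1, 8.48/1 → 8; chars 18.

IN18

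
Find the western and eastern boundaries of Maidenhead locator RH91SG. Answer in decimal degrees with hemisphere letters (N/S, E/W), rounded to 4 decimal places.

179.5000° E, 179.5833° E

Field R=17, H=7: +17·20° lon, +7·10° lat → SW at lon 160°, lat -20°.
Square 9, 1: +9·2° lon, +1·1° lat → SW at lon 178°, lat -19°.
Subsquare s=18, g=6: +18·0.0833333° lon, +6·0.0416667° lat → SW at lon 179.5°, lat -18.75°.
Cell spans 0.0833333° lon × 0.0416667° lat.
west 179.5000° E, east 179.5833° E.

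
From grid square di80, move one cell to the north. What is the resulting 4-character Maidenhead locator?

DI81

Latitude square 0; +1 → 1.
The longitude characters are unchanged.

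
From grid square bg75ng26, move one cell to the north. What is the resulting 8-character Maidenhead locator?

BG75ng27

Latitude extended square 6; +1 → 7.
The longitude characters are unchanged.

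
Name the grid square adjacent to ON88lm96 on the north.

ON88lm97

Latitude extended square 6; +1 → 7.
The longitude characters are unchanged.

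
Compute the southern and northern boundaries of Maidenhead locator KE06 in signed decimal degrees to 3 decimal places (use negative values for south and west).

-44.000, -43.000

Field K=10, E=4: +10·20° lon, +4·10° lat → SW at lon 20°, lat -50°.
Square 0, 6: +0·2° lon, +6·1° lat → SW at lon 20°, lat -44°.
Cell spans 2° lon × 1° lat.
south -44.000, north -43.000.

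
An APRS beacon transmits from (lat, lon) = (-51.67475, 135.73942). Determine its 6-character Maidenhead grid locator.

PD78uh

Offset from 180°W / 90°S: lon 315.7394°, lat 38.3252°.
Field (20°×10°, letters A–R): lon ⌊315.7394/20⌋ = 15 → P; lat ⌊38.3252/10⌋ = 3 → D.
Square (2°×1°, digits 0–9): lon ⌊15.7394/2⌋ = 7; lat ⌊8.3252/1⌋ = 8.
Subsquare (5′×2.5′, letters a–x): lon ⌊1.7394/0.0833333⌋ = 20 → u; lat ⌊0.3252/0.0416667⌋ = 7 → h.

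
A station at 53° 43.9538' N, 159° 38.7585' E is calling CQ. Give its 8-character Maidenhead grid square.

QO93tr75

Shift to the Maidenhead origin (180°W, 90°S): lon 339.64598, lat 143.73256.
Field: lon ⌊339.64598/20⌋ = 16 → Q; lat ⌊143.73256/10⌋ = 14 → O.
Square: lon ⌊19.64598/2⌋ = 9; lat ⌊3.73256/1⌋ = 3.
Subsquare: lon ⌊1.64598/0.0833333⌋ = 19 → t; lat ⌊0.73256/0.0416667⌋ = 17 → r.
Extended square: lon ⌊0.06264/0.00833333⌋ = 7; lat ⌊0.02423/0.00416667⌋ = 5.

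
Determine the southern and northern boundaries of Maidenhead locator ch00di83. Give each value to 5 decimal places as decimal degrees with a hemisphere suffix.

19.65417° S, 19.65000° S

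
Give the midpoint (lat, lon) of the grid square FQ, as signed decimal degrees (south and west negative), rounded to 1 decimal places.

Field F=5, Q=16: +5·20° lon, +16·10° lat → SW at lon -80°, lat 70°.
Cell spans 20° lon × 10° lat. Centre is SW corner plus half of each.
latitude 75.0, longitude -70.0.

75.0, -70.0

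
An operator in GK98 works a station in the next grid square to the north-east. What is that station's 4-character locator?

Longitude square 9; +1 → 10, wraps to 0, carry into field.
Longitude field G = 6; +1 → 7 = H.
Latitude square 8; +1 → 9.

HK09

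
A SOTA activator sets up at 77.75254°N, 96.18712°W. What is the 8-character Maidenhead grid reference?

Shift to the Maidenhead origin (180°W, 90°S): lon 83.81288, lat 167.75254.
Field (20°×10°, letters A–R): lon ⌊83.81288/20⌋ = 4 → E; lat ⌊167.75254/10⌋ = 16 → Q.
Square (2°×1°, digits 0–9): lon ⌊3.81288/2⌋ = 1; lat ⌊7.75254/1⌋ = 7.
Subsquare (5′×2.5′, letters a–x): lon ⌊1.81288/0.0833333⌋ = 21 → v; lat ⌊0.75254/0.0416667⌋ = 18 → s.
Extended square (30″×15″, digits 0–9): lon ⌊0.06288/0.00833333⌋ = 7; lat ⌊0.00254/0.00416667⌋ = 0.

EQ17vs70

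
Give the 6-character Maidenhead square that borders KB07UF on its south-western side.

KB07te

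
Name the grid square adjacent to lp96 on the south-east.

MP05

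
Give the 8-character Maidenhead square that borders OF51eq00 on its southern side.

OF51ep09

Latitude extended square 0; −1 → -1, wraps to 9, carry into subsquare.
Latitude subsquare q = 16; −1 → 15 = p.
The longitude characters are unchanged.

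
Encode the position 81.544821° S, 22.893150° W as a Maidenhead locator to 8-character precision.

Add 180° to longitude and 90° to latitude: 157.10685, 8.45518.
Field (20°×10°, letters A–R): lon ⌊157.10685/20⌋ = 7 → H; lat ⌊8.45518/10⌋ = 0 → A.
Square (2°×1°, digits 0–9): lon ⌊17.10685/2⌋ = 8; lat ⌊8.45518/1⌋ = 8.
Subsquare (5′×2.5′, letters a–x): lon ⌊1.10685/0.0833333⌋ = 13 → n; lat ⌊0.45518/0.0416667⌋ = 10 → k.
Extended square (30″×15″, digits 0–9): lon ⌊0.02352/0.00833333⌋ = 2; lat ⌊0.03851/0.00416667⌋ = 9.

HA88nk29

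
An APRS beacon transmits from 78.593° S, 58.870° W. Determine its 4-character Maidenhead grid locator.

Offset from 180°W / 90°S: lon 121.13°, lat 11.41°.
Field: lon ⌊121.13/20⌋ = 6 → G; lat ⌊11.41/10⌋ = 1 → B.
Square: lon ⌊1.13/2⌋ = 0; lat ⌊1.41/1⌋ = 1.

GB01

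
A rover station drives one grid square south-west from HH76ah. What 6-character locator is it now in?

Longitude subsquare a = 0; −1 → -1, wraps to 23 = x, carry into square.
Longitude square 7; −1 → 6.
Latitude subsquare h = 7; −1 → 6 = g.

HH66xg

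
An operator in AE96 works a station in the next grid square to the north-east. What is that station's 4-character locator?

Longitude square 9; +1 → 10, wraps to 0, carry into field.
Longitude field A = 0; +1 → 1 = B.
Latitude square 6; +1 → 7.

BE07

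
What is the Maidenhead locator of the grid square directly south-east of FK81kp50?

FK81ko69

Longitude extended square 5; +1 → 6.
Latitude extended square 0; −1 → -1, wraps to 9, carry into subsquare.
Latitude subsquare p = 15; −1 → 14 = o.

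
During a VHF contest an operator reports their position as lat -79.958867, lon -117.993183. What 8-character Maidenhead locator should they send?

DB10aa09

Shift to the Maidenhead origin (180°W, 90°S): lon 62.00682, lat 10.04113.
Field (20°×10°, letters A–R): lon ⌊62.00682/20⌋ = 3 → D; lat ⌊10.04113/10⌋ = 1 → B.
Square (2°×1°, digits 0–9): lon ⌊2.00682/2⌋ = 1; lat ⌊0.04113/1⌋ = 0.
Subsquare (5′×2.5′, letters a–x): lon ⌊0.00682/0.0833333⌋ = 0 → a; lat ⌊0.04113/0.0416667⌋ = 0 → a.
Extended square (30″×15″, digits 0–9): lon ⌊0.00682/0.00833333⌋ = 0; lat ⌊0.04113/0.00416667⌋ = 9.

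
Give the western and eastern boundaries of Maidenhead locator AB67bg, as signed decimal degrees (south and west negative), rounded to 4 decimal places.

Field A=0, B=1: +0·20° lon, +1·10° lat → SW at lon -180°, lat -80°.
Square 6, 7: +6·2° lon, +7·1° lat → SW at lon -168°, lat -73°.
Subsquare b=1, g=6: +1·0.0833333° lon, +6·0.0416667° lat → SW at lon -167.917°, lat -72.75°.
Cell spans 0.0833333° lon × 0.0416667° lat.
west -167.9167, east -167.8333.

-167.9167, -167.8333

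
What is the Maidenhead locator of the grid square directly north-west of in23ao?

IN13xp

Longitude subsquare a = 0; −1 → -1, wraps to 23 = x, carry into square.
Longitude square 2; −1 → 1.
Latitude subsquare o = 14; +1 → 15 = p.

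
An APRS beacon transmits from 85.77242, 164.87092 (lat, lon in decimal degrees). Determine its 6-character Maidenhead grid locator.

RR25ks

Add 180° to longitude and 90° to latitude: 344.8709, 175.7724.
Field: lon ⌊344.8709/20⌋ = 17 → R; lat ⌊175.7724/10⌋ = 17 → R.
Square: lon ⌊4.8709/2⌋ = 2; lat ⌊5.7724/1⌋ = 5.
Subsquare: lon ⌊0.8709/0.0833333⌋ = 10 → k; lat ⌊0.7724/0.0416667⌋ = 18 → s.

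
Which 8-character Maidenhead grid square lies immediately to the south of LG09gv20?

LG09gu29

Latitude extended square 0; −1 → -1, wraps to 9, carry into subsquare.
Latitude subsquare v = 21; −1 → 20 = u.
The longitude characters are unchanged.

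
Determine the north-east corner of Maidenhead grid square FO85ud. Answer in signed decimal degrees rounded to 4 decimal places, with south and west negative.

55.1667, -62.2500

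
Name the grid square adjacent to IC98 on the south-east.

Longitude square 9; +1 → 10, wraps to 0, carry into field.
Longitude field I = 8; +1 → 9 = J.
Latitude square 8; −1 → 7.

JC07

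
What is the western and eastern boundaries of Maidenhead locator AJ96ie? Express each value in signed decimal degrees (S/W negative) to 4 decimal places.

Field A=0, J=9: +0·20° lon, +9·10° lat → SW at lon -180°, lat 0°.
Square 9, 6: +9·2° lon, +6·1° lat → SW at lon -162°, lat 6°.
Subsquare i=8, e=4: +8·0.0833333° lon, +4·0.0416667° lat → SW at lon -161.333°, lat 6.16667°.
Cell spans 0.0833333° lon × 0.0416667° lat.
west -161.3333, east -161.2500.

-161.3333, -161.2500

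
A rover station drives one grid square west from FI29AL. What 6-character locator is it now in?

FI19xl

Longitude subsquare a = 0; −1 → -1, wraps to 23 = x, carry into square.
Longitude square 2; −1 → 1.
The latitude characters are unchanged.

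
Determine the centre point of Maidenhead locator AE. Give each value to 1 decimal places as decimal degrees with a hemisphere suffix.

Field A=0, E=4: +0·20° lon, +4·10° lat → SW at lon -180°, lat -50°.
Cell spans 20° lon × 10° lat. Centre is SW corner plus half of each.
latitude 45.0° S, longitude 170.0° W.

45.0° S, 170.0° W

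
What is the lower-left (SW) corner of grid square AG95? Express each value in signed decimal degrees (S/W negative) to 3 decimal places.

Field A=0, G=6: +0·20° lon, +6·10° lat → SW at lon -180°, lat -30°.
Square 9, 5: +9·2° lon, +5·1° lat → SW at lon -162°, lat -25°.
latitude -25.000, longitude -162.000.

-25.000, -162.000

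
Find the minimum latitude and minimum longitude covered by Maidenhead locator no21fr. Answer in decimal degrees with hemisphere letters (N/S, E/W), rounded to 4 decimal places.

Field N=13, O=14: +13·20° lon, +14·10° lat → SW at lon 80°, lat 50°.
Square 2, 1: +2·2° lon, +1·1° lat → SW at lon 84°, lat 51°.
Subsquare f=5, r=17: +5·0.0833333° lon, +17·0.0416667° lat → SW at lon 84.4167°, lat 51.7083°.
latitude 51.7083° N, longitude 84.4167° E.

51.7083° N, 84.4167° E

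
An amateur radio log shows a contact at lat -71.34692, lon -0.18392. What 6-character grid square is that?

Add 180° to longitude and 90° to latitude: 179.8161, 18.6531.
Field: lon ⌊179.8161/20⌋ = 8 → I; lat ⌊18.6531/10⌋ = 1 → B.
Square: lon ⌊19.8161/2⌋ = 9; lat ⌊8.6531/1⌋ = 8.
Subsquare: lon ⌊1.8161/0.0833333⌋ = 21 → v; lat ⌊0.6531/0.0416667⌋ = 15 → p.

IB98vp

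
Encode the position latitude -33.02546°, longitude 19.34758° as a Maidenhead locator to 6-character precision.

Add 180° to longitude and 90° to latitude: 199.3476, 56.9745.
Field: 199.3476/20 → 9 → J, 56.9745/10 → 5 → F; chars JF.
Square: 19.3476/2 → 9, 6.9745/1 → 6; chars 96.
Subsquare: 1.3476/0.0833333 → 16 → q, 0.9745/0.0416667 → 23 → x; chars qx.

JF96qx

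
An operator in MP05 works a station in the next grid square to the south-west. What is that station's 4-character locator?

LP94

Longitude square 0; −1 → -1, wraps to 9, carry into field.
Longitude field M = 12; −1 → 11 = L.
Latitude square 5; −1 → 4.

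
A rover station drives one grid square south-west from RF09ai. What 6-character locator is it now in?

QF99xh

Longitude subsquare a = 0; −1 → -1, wraps to 23 = x, carry into square.
Longitude square 0; −1 → -1, wraps to 9, carry into field.
Longitude field R = 17; −1 → 16 = Q.
Latitude subsquare i = 8; −1 → 7 = h.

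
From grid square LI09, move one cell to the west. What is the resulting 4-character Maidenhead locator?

KI99

Longitude square 0; −1 → -1, wraps to 9, carry into field.
Longitude field L = 11; −1 → 10 = K.
The latitude characters are unchanged.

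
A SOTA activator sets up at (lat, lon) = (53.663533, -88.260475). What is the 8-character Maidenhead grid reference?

Offset from 180°W / 90°S: lon 91.73953°, lat 143.66353°.
Field (20°×10°, letters A–R): lon ⌊91.73953/20⌋ = 4 → E; lat ⌊143.66353/10⌋ = 14 → O.
Square (2°×1°, digits 0–9): lon ⌊11.73953/2⌋ = 5; lat ⌊3.66353/1⌋ = 3.
Subsquare (5′×2.5′, letters a–x): lon ⌊1.73953/0.0833333⌋ = 20 → u; lat ⌊0.66353/0.0416667⌋ = 15 → p.
Extended square (30″×15″, digits 0–9): lon ⌊0.07286/0.00833333⌋ = 8; lat ⌊0.03853/0.00416667⌋ = 9.

EO53up89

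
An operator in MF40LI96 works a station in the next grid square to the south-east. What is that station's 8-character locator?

Longitude extended square 9; +1 → 10, wraps to 0, carry into subsquare.
Longitude subsquare l = 11; +1 → 12 = m.
Latitude extended square 6; −1 → 5.

MF40mi05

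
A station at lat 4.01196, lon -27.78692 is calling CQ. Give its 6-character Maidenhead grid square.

HJ64ca

Offset from 180°W / 90°S: lon 152.2131°, lat 94.0120°.
Field: 152.2131/20 → 7 → H, 94.0120/10 → 9 → J; chars HJ.
Square: 12.2131/2 → 6, 4.0120/1 → 4; chars 64.
Subsquare: 0.2131/0.0833333 → 2 → c, 0.0120/0.0416667 → 0 → a; chars ca.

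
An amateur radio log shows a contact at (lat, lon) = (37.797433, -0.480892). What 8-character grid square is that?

IM97st21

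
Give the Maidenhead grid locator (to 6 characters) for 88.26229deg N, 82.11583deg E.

NR18bg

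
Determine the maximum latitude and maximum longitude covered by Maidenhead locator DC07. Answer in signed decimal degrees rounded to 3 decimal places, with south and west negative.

Field D=3, C=2: +3·20° lon, +2·10° lat → SW at lon -120°, lat -70°.
Square 0, 7: +0·2° lon, +7·1° lat → SW at lon -120°, lat -63°.
Cell spans 2° lon × 1° lat. NE corner is SW corner plus one full cell.
latitude -62.000, longitude -118.000.

-62.000, -118.000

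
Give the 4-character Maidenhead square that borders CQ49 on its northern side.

Latitude square 9; +1 → 10, wraps to 0, carry into field.
Latitude field Q = 16; +1 → 17 = R.
The longitude characters are unchanged.

CR40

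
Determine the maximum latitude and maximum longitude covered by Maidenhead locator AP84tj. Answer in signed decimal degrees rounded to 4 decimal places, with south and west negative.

64.4167, -162.3333

Field A=0, P=15: +0·20° lon, +15·10° lat → SW at lon -180°, lat 60°.
Square 8, 4: +8·2° lon, +4·1° lat → SW at lon -164°, lat 64°.
Subsquare t=19, j=9: +19·0.0833333° lon, +9·0.0416667° lat → SW at lon -162.417°, lat 64.375°.
Cell spans 0.0833333° lon × 0.0416667° lat. NE corner is SW corner plus one full cell.
latitude 64.4167, longitude -162.3333.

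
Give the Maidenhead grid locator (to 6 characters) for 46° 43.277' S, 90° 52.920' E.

NE53kg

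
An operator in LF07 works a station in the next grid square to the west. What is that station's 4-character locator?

KF97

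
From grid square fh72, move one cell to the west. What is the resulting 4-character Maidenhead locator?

Longitude square 7; −1 → 6.
The latitude characters are unchanged.

FH62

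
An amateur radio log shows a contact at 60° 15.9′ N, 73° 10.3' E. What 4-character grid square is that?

MP60

Offset from 180°W / 90°S: lon 253.17°, lat 150.26°.
Field (20°×10°, letters A–R): lon ⌊253.17/20⌋ = 12 → M; lat ⌊150.26/10⌋ = 15 → P.
Square (2°×1°, digits 0–9): lon ⌊13.17/2⌋ = 6; lat ⌊0.26/1⌋ = 0.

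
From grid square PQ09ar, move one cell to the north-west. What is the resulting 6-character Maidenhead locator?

Longitude subsquare a = 0; −1 → -1, wraps to 23 = x, carry into square.
Longitude square 0; −1 → -1, wraps to 9, carry into field.
Longitude field P = 15; −1 → 14 = O.
Latitude subsquare r = 17; +1 → 18 = s.

OQ99xs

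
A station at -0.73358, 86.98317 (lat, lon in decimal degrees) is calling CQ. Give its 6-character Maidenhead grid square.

NI39lg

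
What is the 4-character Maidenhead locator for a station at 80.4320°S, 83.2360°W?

EA89

Shift to the Maidenhead origin (180°W, 90°S): lon 96.76, lat 9.57.
Field (20°×10°, letters A–R): lon ⌊96.76/20⌋ = 4 → E; lat ⌊9.57/10⌋ = 0 → A.
Square (2°×1°, digits 0–9): lon ⌊16.76/2⌋ = 8; lat ⌊9.57/1⌋ = 9.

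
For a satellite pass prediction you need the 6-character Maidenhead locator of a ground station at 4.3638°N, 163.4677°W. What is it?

AJ84gi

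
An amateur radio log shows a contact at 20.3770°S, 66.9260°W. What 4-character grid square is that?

Offset from 180°W / 90°S: lon 113.07°, lat 69.62°.
Field (20°×10°, letters A–R): lon ⌊113.07/20⌋ = 5 → F; lat ⌊69.62/10⌋ = 6 → G.
Square (2°×1°, digits 0–9): lon ⌊13.07/2⌋ = 6; lat ⌊9.62/1⌋ = 9.

FG69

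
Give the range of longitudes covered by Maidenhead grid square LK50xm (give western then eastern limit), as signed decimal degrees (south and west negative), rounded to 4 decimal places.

Field L=11, K=10: +11·20° lon, +10·10° lat → SW at lon 40°, lat 10°.
Square 5, 0: +5·2° lon, +0·1° lat → SW at lon 50°, lat 10°.
Subsquare x=23, m=12: +23·0.0833333° lon, +12·0.0416667° lat → SW at lon 51.9167°, lat 10.5°.
Cell spans 0.0833333° lon × 0.0416667° lat.
west 51.9167, east 52.0000.

51.9167, 52.0000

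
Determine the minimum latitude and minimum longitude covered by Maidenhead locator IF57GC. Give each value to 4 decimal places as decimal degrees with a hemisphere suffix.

Field I=8, F=5: +8·20° lon, +5·10° lat → SW at lon -20°, lat -40°.
Square 5, 7: +5·2° lon, +7·1° lat → SW at lon -10°, lat -33°.
Subsquare g=6, c=2: +6·0.0833333° lon, +2·0.0416667° lat → SW at lon -9.5°, lat -32.9167°.
latitude 32.9167° S, longitude 9.5000° W.

32.9167° S, 9.5000° W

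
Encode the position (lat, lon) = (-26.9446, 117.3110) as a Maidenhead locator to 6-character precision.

OG83pb

Add 180° to longitude and 90° to latitude: 297.3110, 63.0554.
Field: lon ⌊297.3110/20⌋ = 14 → O; lat ⌊63.0554/10⌋ = 6 → G.
Square: lon ⌊17.3110/2⌋ = 8; lat ⌊3.0554/1⌋ = 3.
Subsquare: lon ⌊1.3110/0.0833333⌋ = 15 → p; lat ⌊0.0554/0.0416667⌋ = 1 → b.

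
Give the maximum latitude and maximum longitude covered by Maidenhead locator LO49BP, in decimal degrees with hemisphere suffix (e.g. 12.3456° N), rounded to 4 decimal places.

Field L=11, O=14: +11·20° lon, +14·10° lat → SW at lon 40°, lat 50°.
Square 4, 9: +4·2° lon, +9·1° lat → SW at lon 48°, lat 59°.
Subsquare b=1, p=15: +1·0.0833333° lon, +15·0.0416667° lat → SW at lon 48.0833°, lat 59.625°.
Cell spans 0.0833333° lon × 0.0416667° lat. NE corner is SW corner plus one full cell.
latitude 59.6667° N, longitude 48.1667° E.

59.6667° N, 48.1667° E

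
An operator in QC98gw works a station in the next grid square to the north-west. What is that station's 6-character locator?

QC98fx

Longitude subsquare g = 6; −1 → 5 = f.
Latitude subsquare w = 22; +1 → 23 = x.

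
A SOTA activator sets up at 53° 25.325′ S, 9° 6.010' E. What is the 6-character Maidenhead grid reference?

JD46nn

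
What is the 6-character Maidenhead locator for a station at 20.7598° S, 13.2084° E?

JG69of

Shift to the Maidenhead origin (180°W, 90°S): lon 193.2084, lat 69.2402.
Field: lon ⌊193.2084/20⌋ = 9 → J; lat ⌊69.2402/10⌋ = 6 → G.
Square: lon ⌊13.2084/2⌋ = 6; lat ⌊9.2402/1⌋ = 9.
Subsquare: lon ⌊1.2084/0.0833333⌋ = 14 → o; lat ⌊0.2402/0.0416667⌋ = 5 → f.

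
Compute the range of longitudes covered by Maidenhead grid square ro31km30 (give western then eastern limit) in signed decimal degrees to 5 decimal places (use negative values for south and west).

166.85833, 166.86667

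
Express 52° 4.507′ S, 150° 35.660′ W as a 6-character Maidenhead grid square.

Add 180° to longitude and 90° to latitude: 29.4057, 37.9249.
Field (20°×10°, letters A–R): lon ⌊29.4057/20⌋ = 1 → B; lat ⌊37.9249/10⌋ = 3 → D.
Square (2°×1°, digits 0–9): lon ⌊9.4057/2⌋ = 4; lat ⌊7.9249/1⌋ = 7.
Subsquare (5′×2.5′, letters a–x): lon ⌊1.4057/0.0833333⌋ = 16 → q; lat ⌊0.9249/0.0416667⌋ = 22 → w.

BD47qw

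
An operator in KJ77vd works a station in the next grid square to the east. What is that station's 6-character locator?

KJ77wd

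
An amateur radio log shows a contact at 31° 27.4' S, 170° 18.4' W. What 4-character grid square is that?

AF48

Shift to the Maidenhead origin (180°W, 90°S): lon 9.69, lat 58.54.
Field: 9.69/20 → 0 → A, 58.54/10 → 5 → F; chars AF.
Square: 9.69/2 → 4, 8.54/1 → 8; chars 48.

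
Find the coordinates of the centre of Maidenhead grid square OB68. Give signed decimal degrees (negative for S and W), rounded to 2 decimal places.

-71.50, 113.00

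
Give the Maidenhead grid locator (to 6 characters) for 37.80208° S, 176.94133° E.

Shift to the Maidenhead origin (180°W, 90°S): lon 356.9413, lat 52.1979.
Field: 356.9413/20 → 17 → R, 52.1979/10 → 5 → F; chars RF.
Square: 16.9413/2 → 8, 2.1979/1 → 2; chars 82.
Subsquare: 0.9413/0.0833333 → 11 → l, 0.1979/0.0416667 → 4 → e; chars le.

RF82le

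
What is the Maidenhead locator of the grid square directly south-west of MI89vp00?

Longitude extended square 0; −1 → -1, wraps to 9, carry into subsquare.
Longitude subsquare v = 21; −1 → 20 = u.
Latitude extended square 0; −1 → -1, wraps to 9, carry into subsquare.
Latitude subsquare p = 15; −1 → 14 = o.

MI89uo99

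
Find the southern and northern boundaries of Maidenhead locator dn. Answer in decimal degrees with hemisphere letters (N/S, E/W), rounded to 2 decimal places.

40.00° N, 50.00° N

Field D=3, N=13: +3·20° lon, +13·10° lat → SW at lon -120°, lat 40°.
Cell spans 20° lon × 10° lat.
south 40.00° N, north 50.00° N.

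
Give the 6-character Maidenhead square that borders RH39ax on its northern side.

RI30aa

Latitude subsquare x = 23; +1 → 24, wraps to 0 = a, carry into square.
Latitude square 9; +1 → 10, wraps to 0, carry into field.
Latitude field H = 7; +1 → 8 = I.
The longitude characters are unchanged.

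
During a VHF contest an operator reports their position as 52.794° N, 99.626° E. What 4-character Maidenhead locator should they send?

NO92

Add 180° to longitude and 90° to latitude: 279.63, 142.79.
Field: 279.63/20 → 13 → N, 142.79/10 → 14 → O; chars NO.
Square: 19.63/2 → 9, 2.79/1 → 2; chars 92.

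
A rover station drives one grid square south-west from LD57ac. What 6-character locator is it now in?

LD47xb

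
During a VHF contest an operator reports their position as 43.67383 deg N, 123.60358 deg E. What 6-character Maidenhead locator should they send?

Shift to the Maidenhead origin (180°W, 90°S): lon 303.6036, lat 133.6738.
Field: 303.6036/20 → 15 → P, 133.6738/10 → 13 → N; chars PN.
Square: 3.6036/2 → 1, 3.6738/1 → 3; chars 13.
Subsquare: 1.6036/0.0833333 → 19 → t, 0.6738/0.0416667 → 16 → q; chars tq.

PN13tq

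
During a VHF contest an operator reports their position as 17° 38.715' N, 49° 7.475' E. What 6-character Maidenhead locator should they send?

Offset from 180°W / 90°S: lon 229.1246°, lat 107.6453°.
Field: lon ⌊229.1246/20⌋ = 11 → L; lat ⌊107.6453/10⌋ = 10 → K.
Square: lon ⌊9.1246/2⌋ = 4; lat ⌊7.6453/1⌋ = 7.
Subsquare: lon ⌊1.1246/0.0833333⌋ = 13 → n; lat ⌊0.6453/0.0416667⌋ = 15 → p.

LK47np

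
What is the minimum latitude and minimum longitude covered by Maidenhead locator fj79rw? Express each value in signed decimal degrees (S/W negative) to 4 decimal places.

9.9167, -64.5833

Field F=5, J=9: +5·20° lon, +9·10° lat → SW at lon -80°, lat 0°.
Square 7, 9: +7·2° lon, +9·1° lat → SW at lon -66°, lat 9°.
Subsquare r=17, w=22: +17·0.0833333° lon, +22·0.0416667° lat → SW at lon -64.5833°, lat 9.91667°.
latitude 9.9167, longitude -64.5833.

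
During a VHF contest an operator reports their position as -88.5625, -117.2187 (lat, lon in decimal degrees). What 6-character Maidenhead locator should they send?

Shift to the Maidenhead origin (180°W, 90°S): lon 62.7813, lat 1.4375.
Field: lon ⌊62.7813/20⌋ = 3 → D; lat ⌊1.4375/10⌋ = 0 → A.
Square: lon ⌊2.7813/2⌋ = 1; lat ⌊1.4375/1⌋ = 1.
Subsquare: lon ⌊0.7813/0.0833333⌋ = 9 → j; lat ⌊0.4375/0.0416667⌋ = 10 → k.

DA11jk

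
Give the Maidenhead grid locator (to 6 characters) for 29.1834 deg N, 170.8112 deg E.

Add 180° to longitude and 90° to latitude: 350.8112, 119.1834.
Field: 350.8112/20 → 17 → R, 119.1834/10 → 11 → L; chars RL.
Square: 10.8112/2 → 5, 9.1834/1 → 9; chars 59.
Subsquare: 0.8112/0.0833333 → 9 → j, 0.1834/0.0416667 → 4 → e; chars je.

RL59je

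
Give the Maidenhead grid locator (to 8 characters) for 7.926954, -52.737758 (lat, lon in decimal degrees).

GJ37pw12

Offset from 180°W / 90°S: lon 127.26224°, lat 97.92695°.
Field (20°×10°, letters A–R): lon ⌊127.26224/20⌋ = 6 → G; lat ⌊97.92695/10⌋ = 9 → J.
Square (2°×1°, digits 0–9): lon ⌊7.26224/2⌋ = 3; lat ⌊7.92695/1⌋ = 7.
Subsquare (5′×2.5′, letters a–x): lon ⌊1.26224/0.0833333⌋ = 15 → p; lat ⌊0.92695/0.0416667⌋ = 22 → w.
Extended square (30″×15″, digits 0–9): lon ⌊0.01224/0.00833333⌋ = 1; lat ⌊0.01029/0.00416667⌋ = 2.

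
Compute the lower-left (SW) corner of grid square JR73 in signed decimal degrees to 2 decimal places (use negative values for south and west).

Field J=9, R=17: +9·20° lon, +17·10° lat → SW at lon 0°, lat 80°.
Square 7, 3: +7·2° lon, +3·1° lat → SW at lon 14°, lat 83°.
latitude 83.00, longitude 14.00.

83.00, 14.00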